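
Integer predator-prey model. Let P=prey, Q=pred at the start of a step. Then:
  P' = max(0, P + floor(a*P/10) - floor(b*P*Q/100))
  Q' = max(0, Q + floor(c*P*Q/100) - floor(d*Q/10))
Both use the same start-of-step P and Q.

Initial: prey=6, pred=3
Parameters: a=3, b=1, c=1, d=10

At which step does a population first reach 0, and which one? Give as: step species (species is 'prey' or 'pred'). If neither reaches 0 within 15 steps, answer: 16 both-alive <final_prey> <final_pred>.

Step 1: prey: 6+1-0=7; pred: 3+0-3=0
First extinction: pred at step 1

Answer: 1 pred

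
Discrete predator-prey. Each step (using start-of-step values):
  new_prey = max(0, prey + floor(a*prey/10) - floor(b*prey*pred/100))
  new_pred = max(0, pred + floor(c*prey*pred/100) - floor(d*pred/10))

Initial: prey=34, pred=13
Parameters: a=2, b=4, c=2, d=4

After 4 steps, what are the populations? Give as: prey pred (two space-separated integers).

Step 1: prey: 34+6-17=23; pred: 13+8-5=16
Step 2: prey: 23+4-14=13; pred: 16+7-6=17
Step 3: prey: 13+2-8=7; pred: 17+4-6=15
Step 4: prey: 7+1-4=4; pred: 15+2-6=11

Answer: 4 11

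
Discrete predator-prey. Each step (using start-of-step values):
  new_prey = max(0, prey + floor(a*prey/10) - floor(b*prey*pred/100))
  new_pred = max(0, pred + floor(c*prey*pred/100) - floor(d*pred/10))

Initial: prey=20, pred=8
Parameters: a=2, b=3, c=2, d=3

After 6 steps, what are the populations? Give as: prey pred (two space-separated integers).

Step 1: prey: 20+4-4=20; pred: 8+3-2=9
Step 2: prey: 20+4-5=19; pred: 9+3-2=10
Step 3: prey: 19+3-5=17; pred: 10+3-3=10
Step 4: prey: 17+3-5=15; pred: 10+3-3=10
Step 5: prey: 15+3-4=14; pred: 10+3-3=10
Step 6: prey: 14+2-4=12; pred: 10+2-3=9

Answer: 12 9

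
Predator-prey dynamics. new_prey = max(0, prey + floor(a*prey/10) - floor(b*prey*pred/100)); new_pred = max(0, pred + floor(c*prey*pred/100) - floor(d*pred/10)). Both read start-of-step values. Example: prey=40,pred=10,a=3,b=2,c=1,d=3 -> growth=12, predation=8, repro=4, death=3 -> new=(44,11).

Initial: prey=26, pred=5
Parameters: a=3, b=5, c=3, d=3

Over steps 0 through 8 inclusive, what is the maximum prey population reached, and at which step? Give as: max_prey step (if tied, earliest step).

Answer: 27 1

Derivation:
Step 1: prey: 26+7-6=27; pred: 5+3-1=7
Step 2: prey: 27+8-9=26; pred: 7+5-2=10
Step 3: prey: 26+7-13=20; pred: 10+7-3=14
Step 4: prey: 20+6-14=12; pred: 14+8-4=18
Step 5: prey: 12+3-10=5; pred: 18+6-5=19
Step 6: prey: 5+1-4=2; pred: 19+2-5=16
Step 7: prey: 2+0-1=1; pred: 16+0-4=12
Step 8: prey: 1+0-0=1; pred: 12+0-3=9
Max prey = 27 at step 1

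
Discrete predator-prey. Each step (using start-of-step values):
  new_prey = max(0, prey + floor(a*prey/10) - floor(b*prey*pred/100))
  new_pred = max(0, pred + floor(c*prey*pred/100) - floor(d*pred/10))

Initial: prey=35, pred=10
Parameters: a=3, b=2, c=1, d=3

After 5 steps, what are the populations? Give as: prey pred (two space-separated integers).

Step 1: prey: 35+10-7=38; pred: 10+3-3=10
Step 2: prey: 38+11-7=42; pred: 10+3-3=10
Step 3: prey: 42+12-8=46; pred: 10+4-3=11
Step 4: prey: 46+13-10=49; pred: 11+5-3=13
Step 5: prey: 49+14-12=51; pred: 13+6-3=16

Answer: 51 16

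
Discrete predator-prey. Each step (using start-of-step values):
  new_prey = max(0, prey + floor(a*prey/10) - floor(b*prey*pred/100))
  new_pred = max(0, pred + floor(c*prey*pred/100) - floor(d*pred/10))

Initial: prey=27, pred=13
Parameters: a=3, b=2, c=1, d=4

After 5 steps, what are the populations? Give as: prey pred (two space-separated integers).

Step 1: prey: 27+8-7=28; pred: 13+3-5=11
Step 2: prey: 28+8-6=30; pred: 11+3-4=10
Step 3: prey: 30+9-6=33; pred: 10+3-4=9
Step 4: prey: 33+9-5=37; pred: 9+2-3=8
Step 5: prey: 37+11-5=43; pred: 8+2-3=7

Answer: 43 7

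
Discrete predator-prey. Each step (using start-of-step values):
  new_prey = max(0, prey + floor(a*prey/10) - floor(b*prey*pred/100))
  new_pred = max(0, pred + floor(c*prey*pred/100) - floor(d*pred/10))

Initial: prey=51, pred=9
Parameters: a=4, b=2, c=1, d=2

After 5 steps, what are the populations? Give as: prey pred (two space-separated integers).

Step 1: prey: 51+20-9=62; pred: 9+4-1=12
Step 2: prey: 62+24-14=72; pred: 12+7-2=17
Step 3: prey: 72+28-24=76; pred: 17+12-3=26
Step 4: prey: 76+30-39=67; pred: 26+19-5=40
Step 5: prey: 67+26-53=40; pred: 40+26-8=58

Answer: 40 58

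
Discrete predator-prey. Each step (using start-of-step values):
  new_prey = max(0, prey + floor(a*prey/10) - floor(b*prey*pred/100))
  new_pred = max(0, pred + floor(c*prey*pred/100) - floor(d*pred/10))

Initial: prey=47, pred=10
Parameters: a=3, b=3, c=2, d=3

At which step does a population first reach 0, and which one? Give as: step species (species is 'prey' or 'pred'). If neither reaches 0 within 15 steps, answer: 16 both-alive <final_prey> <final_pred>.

Answer: 5 prey

Derivation:
Step 1: prey: 47+14-14=47; pred: 10+9-3=16
Step 2: prey: 47+14-22=39; pred: 16+15-4=27
Step 3: prey: 39+11-31=19; pred: 27+21-8=40
Step 4: prey: 19+5-22=2; pred: 40+15-12=43
Step 5: prey: 2+0-2=0; pred: 43+1-12=32
First extinction: prey at step 5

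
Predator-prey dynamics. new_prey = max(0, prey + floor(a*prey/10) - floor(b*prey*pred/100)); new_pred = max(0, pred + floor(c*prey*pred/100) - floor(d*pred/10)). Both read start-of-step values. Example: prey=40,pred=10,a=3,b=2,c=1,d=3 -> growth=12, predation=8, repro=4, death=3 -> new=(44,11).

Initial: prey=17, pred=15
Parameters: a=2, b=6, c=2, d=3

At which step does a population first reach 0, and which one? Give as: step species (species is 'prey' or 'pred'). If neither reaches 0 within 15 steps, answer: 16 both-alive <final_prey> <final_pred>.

Step 1: prey: 17+3-15=5; pred: 15+5-4=16
Step 2: prey: 5+1-4=2; pred: 16+1-4=13
Step 3: prey: 2+0-1=1; pred: 13+0-3=10
Step 4: prey: 1+0-0=1; pred: 10+0-3=7
Step 5: prey: 1+0-0=1; pred: 7+0-2=5
Step 6: prey: 1+0-0=1; pred: 5+0-1=4
Step 7: prey: 1+0-0=1; pred: 4+0-1=3
Step 8: prey: 1+0-0=1; pred: 3+0-0=3
Steps 9-15: state stable at prey=1, pred=3 (no change)
No extinction within 15 steps

Answer: 16 both-alive 1 3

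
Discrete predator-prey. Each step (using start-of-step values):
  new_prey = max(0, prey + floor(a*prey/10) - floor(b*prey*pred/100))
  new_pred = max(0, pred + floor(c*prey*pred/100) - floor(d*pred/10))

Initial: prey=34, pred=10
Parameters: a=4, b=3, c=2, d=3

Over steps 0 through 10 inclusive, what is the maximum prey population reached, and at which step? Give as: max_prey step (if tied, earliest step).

Step 1: prey: 34+13-10=37; pred: 10+6-3=13
Step 2: prey: 37+14-14=37; pred: 13+9-3=19
Step 3: prey: 37+14-21=30; pred: 19+14-5=28
Step 4: prey: 30+12-25=17; pred: 28+16-8=36
Step 5: prey: 17+6-18=5; pred: 36+12-10=38
Step 6: prey: 5+2-5=2; pred: 38+3-11=30
Step 7: prey: 2+0-1=1; pred: 30+1-9=22
Step 8: prey: 1+0-0=1; pred: 22+0-6=16
Step 9: prey: 1+0-0=1; pred: 16+0-4=12
Step 10: prey: 1+0-0=1; pred: 12+0-3=9
Max prey = 37 at step 1

Answer: 37 1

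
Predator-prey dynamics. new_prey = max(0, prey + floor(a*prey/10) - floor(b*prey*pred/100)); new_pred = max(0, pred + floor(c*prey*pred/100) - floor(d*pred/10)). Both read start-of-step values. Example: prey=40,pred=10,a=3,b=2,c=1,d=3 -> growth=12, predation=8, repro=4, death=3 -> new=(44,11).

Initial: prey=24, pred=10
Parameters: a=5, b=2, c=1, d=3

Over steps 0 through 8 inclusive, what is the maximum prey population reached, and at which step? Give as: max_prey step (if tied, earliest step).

Step 1: prey: 24+12-4=32; pred: 10+2-3=9
Step 2: prey: 32+16-5=43; pred: 9+2-2=9
Step 3: prey: 43+21-7=57; pred: 9+3-2=10
Step 4: prey: 57+28-11=74; pred: 10+5-3=12
Step 5: prey: 74+37-17=94; pred: 12+8-3=17
Step 6: prey: 94+47-31=110; pred: 17+15-5=27
Step 7: prey: 110+55-59=106; pred: 27+29-8=48
Step 8: prey: 106+53-101=58; pred: 48+50-14=84
Max prey = 110 at step 6

Answer: 110 6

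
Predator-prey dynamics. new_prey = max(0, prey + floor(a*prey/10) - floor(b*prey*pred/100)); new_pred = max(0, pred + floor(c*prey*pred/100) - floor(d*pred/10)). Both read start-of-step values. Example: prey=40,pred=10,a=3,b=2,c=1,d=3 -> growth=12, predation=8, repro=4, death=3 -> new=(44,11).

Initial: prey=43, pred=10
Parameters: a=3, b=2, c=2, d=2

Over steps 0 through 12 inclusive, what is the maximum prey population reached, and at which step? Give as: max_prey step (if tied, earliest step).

Step 1: prey: 43+12-8=47; pred: 10+8-2=16
Step 2: prey: 47+14-15=46; pred: 16+15-3=28
Step 3: prey: 46+13-25=34; pred: 28+25-5=48
Step 4: prey: 34+10-32=12; pred: 48+32-9=71
Step 5: prey: 12+3-17=0; pred: 71+17-14=74
Step 6: prey: 0+0-0=0; pred: 74+0-14=60
Step 7: prey: 0+0-0=0; pred: 60+0-12=48
Step 8: prey: 0+0-0=0; pred: 48+0-9=39
Step 9: prey: 0+0-0=0; pred: 39+0-7=32
Step 10: prey: 0+0-0=0; pred: 32+0-6=26
Step 11: prey: 0+0-0=0; pred: 26+0-5=21
Step 12: prey: 0+0-0=0; pred: 21+0-4=17
Max prey = 47 at step 1

Answer: 47 1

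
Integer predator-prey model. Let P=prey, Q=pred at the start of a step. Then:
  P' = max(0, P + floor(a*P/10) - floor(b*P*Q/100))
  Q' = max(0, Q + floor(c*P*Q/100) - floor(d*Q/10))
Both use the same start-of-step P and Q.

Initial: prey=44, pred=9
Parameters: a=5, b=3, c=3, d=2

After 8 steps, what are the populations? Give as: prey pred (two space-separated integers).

Step 1: prey: 44+22-11=55; pred: 9+11-1=19
Step 2: prey: 55+27-31=51; pred: 19+31-3=47
Step 3: prey: 51+25-71=5; pred: 47+71-9=109
Step 4: prey: 5+2-16=0; pred: 109+16-21=104
Step 5: prey: 0+0-0=0; pred: 104+0-20=84
Step 6: prey: 0+0-0=0; pred: 84+0-16=68
Step 7: prey: 0+0-0=0; pred: 68+0-13=55
Step 8: prey: 0+0-0=0; pred: 55+0-11=44

Answer: 0 44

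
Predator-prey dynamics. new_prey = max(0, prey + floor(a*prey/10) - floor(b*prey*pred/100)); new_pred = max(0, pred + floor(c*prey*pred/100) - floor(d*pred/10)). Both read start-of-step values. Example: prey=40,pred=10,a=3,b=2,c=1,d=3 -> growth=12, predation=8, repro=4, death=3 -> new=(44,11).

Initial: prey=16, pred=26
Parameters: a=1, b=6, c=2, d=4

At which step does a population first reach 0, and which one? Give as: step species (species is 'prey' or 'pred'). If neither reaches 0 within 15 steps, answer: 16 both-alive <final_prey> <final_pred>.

Answer: 1 prey

Derivation:
Step 1: prey: 16+1-24=0; pred: 26+8-10=24
First extinction: prey at step 1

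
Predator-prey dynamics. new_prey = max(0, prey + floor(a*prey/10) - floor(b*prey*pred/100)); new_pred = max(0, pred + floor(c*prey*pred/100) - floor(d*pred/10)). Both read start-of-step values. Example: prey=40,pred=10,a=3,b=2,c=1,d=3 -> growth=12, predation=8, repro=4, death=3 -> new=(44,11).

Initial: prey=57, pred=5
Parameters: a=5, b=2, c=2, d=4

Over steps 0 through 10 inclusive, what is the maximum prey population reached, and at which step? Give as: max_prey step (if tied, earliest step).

Answer: 126 3

Derivation:
Step 1: prey: 57+28-5=80; pred: 5+5-2=8
Step 2: prey: 80+40-12=108; pred: 8+12-3=17
Step 3: prey: 108+54-36=126; pred: 17+36-6=47
Step 4: prey: 126+63-118=71; pred: 47+118-18=147
Step 5: prey: 71+35-208=0; pred: 147+208-58=297
Step 6: prey: 0+0-0=0; pred: 297+0-118=179
Step 7: prey: 0+0-0=0; pred: 179+0-71=108
Step 8: prey: 0+0-0=0; pred: 108+0-43=65
Step 9: prey: 0+0-0=0; pred: 65+0-26=39
Step 10: prey: 0+0-0=0; pred: 39+0-15=24
Max prey = 126 at step 3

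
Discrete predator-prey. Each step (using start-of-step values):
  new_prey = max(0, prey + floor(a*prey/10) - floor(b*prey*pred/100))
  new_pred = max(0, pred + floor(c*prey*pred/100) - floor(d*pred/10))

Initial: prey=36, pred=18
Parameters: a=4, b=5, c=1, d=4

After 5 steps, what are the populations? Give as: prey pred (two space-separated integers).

Answer: 7 4

Derivation:
Step 1: prey: 36+14-32=18; pred: 18+6-7=17
Step 2: prey: 18+7-15=10; pred: 17+3-6=14
Step 3: prey: 10+4-7=7; pred: 14+1-5=10
Step 4: prey: 7+2-3=6; pred: 10+0-4=6
Step 5: prey: 6+2-1=7; pred: 6+0-2=4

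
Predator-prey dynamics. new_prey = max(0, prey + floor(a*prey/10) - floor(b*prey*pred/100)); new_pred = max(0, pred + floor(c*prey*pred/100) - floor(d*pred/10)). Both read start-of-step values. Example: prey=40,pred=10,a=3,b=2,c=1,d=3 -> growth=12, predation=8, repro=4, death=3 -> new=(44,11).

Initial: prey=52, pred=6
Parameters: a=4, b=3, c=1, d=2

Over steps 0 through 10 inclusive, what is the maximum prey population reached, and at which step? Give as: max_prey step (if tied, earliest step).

Step 1: prey: 52+20-9=63; pred: 6+3-1=8
Step 2: prey: 63+25-15=73; pred: 8+5-1=12
Step 3: prey: 73+29-26=76; pred: 12+8-2=18
Step 4: prey: 76+30-41=65; pred: 18+13-3=28
Step 5: prey: 65+26-54=37; pred: 28+18-5=41
Step 6: prey: 37+14-45=6; pred: 41+15-8=48
Step 7: prey: 6+2-8=0; pred: 48+2-9=41
Step 8: prey: 0+0-0=0; pred: 41+0-8=33
Step 9: prey: 0+0-0=0; pred: 33+0-6=27
Step 10: prey: 0+0-0=0; pred: 27+0-5=22
Max prey = 76 at step 3

Answer: 76 3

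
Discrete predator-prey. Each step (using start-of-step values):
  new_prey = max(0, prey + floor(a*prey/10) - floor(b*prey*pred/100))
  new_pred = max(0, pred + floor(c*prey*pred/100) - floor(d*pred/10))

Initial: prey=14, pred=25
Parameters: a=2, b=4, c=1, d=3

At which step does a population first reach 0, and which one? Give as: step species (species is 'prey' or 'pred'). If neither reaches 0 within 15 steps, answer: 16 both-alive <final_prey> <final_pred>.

Step 1: prey: 14+2-14=2; pred: 25+3-7=21
Step 2: prey: 2+0-1=1; pred: 21+0-6=15
Step 3: prey: 1+0-0=1; pred: 15+0-4=11
Step 4: prey: 1+0-0=1; pred: 11+0-3=8
Step 5: prey: 1+0-0=1; pred: 8+0-2=6
Step 6: prey: 1+0-0=1; pred: 6+0-1=5
Step 7: prey: 1+0-0=1; pred: 5+0-1=4
Step 8: prey: 1+0-0=1; pred: 4+0-1=3
Step 9: prey: 1+0-0=1; pred: 3+0-0=3
Steps 10-15: state stable at prey=1, pred=3 (no change)
No extinction within 15 steps

Answer: 16 both-alive 1 3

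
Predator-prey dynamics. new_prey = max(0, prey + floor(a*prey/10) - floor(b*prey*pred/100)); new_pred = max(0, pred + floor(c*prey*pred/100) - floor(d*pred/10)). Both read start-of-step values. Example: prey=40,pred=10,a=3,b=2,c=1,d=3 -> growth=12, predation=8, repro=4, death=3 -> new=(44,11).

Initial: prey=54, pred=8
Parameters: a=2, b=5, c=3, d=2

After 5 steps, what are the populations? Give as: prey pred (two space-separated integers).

Step 1: prey: 54+10-21=43; pred: 8+12-1=19
Step 2: prey: 43+8-40=11; pred: 19+24-3=40
Step 3: prey: 11+2-22=0; pred: 40+13-8=45
Step 4: prey: 0+0-0=0; pred: 45+0-9=36
Step 5: prey: 0+0-0=0; pred: 36+0-7=29

Answer: 0 29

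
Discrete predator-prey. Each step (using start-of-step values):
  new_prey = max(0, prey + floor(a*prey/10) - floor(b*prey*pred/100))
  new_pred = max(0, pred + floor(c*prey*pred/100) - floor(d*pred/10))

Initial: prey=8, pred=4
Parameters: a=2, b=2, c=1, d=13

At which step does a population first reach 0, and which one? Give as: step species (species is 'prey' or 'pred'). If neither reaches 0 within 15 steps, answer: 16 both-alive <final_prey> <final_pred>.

Answer: 1 pred

Derivation:
Step 1: prey: 8+1-0=9; pred: 4+0-5=0
First extinction: pred at step 1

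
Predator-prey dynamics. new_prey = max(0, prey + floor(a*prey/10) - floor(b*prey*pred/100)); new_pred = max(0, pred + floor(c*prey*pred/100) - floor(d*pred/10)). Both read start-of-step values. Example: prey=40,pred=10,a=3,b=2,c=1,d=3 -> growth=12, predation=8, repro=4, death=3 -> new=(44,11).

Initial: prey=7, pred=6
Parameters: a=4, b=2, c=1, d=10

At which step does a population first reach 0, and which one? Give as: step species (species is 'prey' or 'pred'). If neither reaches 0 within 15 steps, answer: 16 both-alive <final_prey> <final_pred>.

Step 1: prey: 7+2-0=9; pred: 6+0-6=0
First extinction: pred at step 1

Answer: 1 pred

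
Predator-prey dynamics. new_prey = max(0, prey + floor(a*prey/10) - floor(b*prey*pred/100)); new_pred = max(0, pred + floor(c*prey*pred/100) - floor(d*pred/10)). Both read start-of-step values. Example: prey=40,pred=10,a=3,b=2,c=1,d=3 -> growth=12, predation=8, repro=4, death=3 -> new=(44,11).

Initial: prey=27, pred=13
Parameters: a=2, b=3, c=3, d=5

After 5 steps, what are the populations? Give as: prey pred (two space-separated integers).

Answer: 4 10

Derivation:
Step 1: prey: 27+5-10=22; pred: 13+10-6=17
Step 2: prey: 22+4-11=15; pred: 17+11-8=20
Step 3: prey: 15+3-9=9; pred: 20+9-10=19
Step 4: prey: 9+1-5=5; pred: 19+5-9=15
Step 5: prey: 5+1-2=4; pred: 15+2-7=10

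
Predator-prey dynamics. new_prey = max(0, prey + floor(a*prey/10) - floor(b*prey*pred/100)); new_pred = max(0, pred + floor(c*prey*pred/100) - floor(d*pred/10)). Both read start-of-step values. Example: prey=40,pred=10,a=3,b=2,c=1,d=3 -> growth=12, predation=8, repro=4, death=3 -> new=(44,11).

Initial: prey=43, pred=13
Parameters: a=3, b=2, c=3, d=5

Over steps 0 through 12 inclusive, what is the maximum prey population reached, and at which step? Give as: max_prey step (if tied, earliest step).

Step 1: prey: 43+12-11=44; pred: 13+16-6=23
Step 2: prey: 44+13-20=37; pred: 23+30-11=42
Step 3: prey: 37+11-31=17; pred: 42+46-21=67
Step 4: prey: 17+5-22=0; pred: 67+34-33=68
Step 5: prey: 0+0-0=0; pred: 68+0-34=34
Step 6: prey: 0+0-0=0; pred: 34+0-17=17
Step 7: prey: 0+0-0=0; pred: 17+0-8=9
Step 8: prey: 0+0-0=0; pred: 9+0-4=5
Step 9: prey: 0+0-0=0; pred: 5+0-2=3
Step 10: prey: 0+0-0=0; pred: 3+0-1=2
Step 11: prey: 0+0-0=0; pred: 2+0-1=1
Step 12: prey: 0+0-0=0; pred: 1+0-0=1
Max prey = 44 at step 1

Answer: 44 1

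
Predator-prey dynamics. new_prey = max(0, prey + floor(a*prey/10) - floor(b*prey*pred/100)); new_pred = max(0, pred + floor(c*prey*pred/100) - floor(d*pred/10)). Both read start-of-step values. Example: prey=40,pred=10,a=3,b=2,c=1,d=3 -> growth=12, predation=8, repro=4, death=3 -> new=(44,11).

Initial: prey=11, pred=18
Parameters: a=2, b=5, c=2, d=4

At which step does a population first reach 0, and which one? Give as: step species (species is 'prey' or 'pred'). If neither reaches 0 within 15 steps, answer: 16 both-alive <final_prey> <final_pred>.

Answer: 16 both-alive 1 2

Derivation:
Step 1: prey: 11+2-9=4; pred: 18+3-7=14
Step 2: prey: 4+0-2=2; pred: 14+1-5=10
Step 3: prey: 2+0-1=1; pred: 10+0-4=6
Step 4: prey: 1+0-0=1; pred: 6+0-2=4
Step 5: prey: 1+0-0=1; pred: 4+0-1=3
Step 6: prey: 1+0-0=1; pred: 3+0-1=2
Step 7: prey: 1+0-0=1; pred: 2+0-0=2
Steps 8-15: state stable at prey=1, pred=2 (no change)
No extinction within 15 steps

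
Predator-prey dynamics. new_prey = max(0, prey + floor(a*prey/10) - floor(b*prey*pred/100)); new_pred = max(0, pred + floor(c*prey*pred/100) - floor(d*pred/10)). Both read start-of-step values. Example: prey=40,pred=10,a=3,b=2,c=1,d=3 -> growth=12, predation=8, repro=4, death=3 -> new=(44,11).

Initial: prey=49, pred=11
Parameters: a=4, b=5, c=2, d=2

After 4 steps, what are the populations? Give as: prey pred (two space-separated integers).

Answer: 0 29

Derivation:
Step 1: prey: 49+19-26=42; pred: 11+10-2=19
Step 2: prey: 42+16-39=19; pred: 19+15-3=31
Step 3: prey: 19+7-29=0; pred: 31+11-6=36
Step 4: prey: 0+0-0=0; pred: 36+0-7=29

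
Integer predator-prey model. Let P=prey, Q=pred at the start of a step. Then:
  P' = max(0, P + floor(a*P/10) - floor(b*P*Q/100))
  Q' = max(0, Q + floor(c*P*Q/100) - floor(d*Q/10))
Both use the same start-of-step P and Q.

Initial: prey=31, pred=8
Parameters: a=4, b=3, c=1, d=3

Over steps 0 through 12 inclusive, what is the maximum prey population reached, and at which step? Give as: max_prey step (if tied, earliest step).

Answer: 59 5

Derivation:
Step 1: prey: 31+12-7=36; pred: 8+2-2=8
Step 2: prey: 36+14-8=42; pred: 8+2-2=8
Step 3: prey: 42+16-10=48; pred: 8+3-2=9
Step 4: prey: 48+19-12=55; pred: 9+4-2=11
Step 5: prey: 55+22-18=59; pred: 11+6-3=14
Step 6: prey: 59+23-24=58; pred: 14+8-4=18
Step 7: prey: 58+23-31=50; pred: 18+10-5=23
Step 8: prey: 50+20-34=36; pred: 23+11-6=28
Step 9: prey: 36+14-30=20; pred: 28+10-8=30
Step 10: prey: 20+8-18=10; pred: 30+6-9=27
Step 11: prey: 10+4-8=6; pred: 27+2-8=21
Step 12: prey: 6+2-3=5; pred: 21+1-6=16
Max prey = 59 at step 5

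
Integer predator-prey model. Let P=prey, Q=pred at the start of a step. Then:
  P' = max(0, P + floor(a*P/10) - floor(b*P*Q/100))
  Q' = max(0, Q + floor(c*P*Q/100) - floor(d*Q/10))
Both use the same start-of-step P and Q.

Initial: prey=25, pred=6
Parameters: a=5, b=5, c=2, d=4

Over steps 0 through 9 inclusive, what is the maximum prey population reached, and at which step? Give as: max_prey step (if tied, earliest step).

Step 1: prey: 25+12-7=30; pred: 6+3-2=7
Step 2: prey: 30+15-10=35; pred: 7+4-2=9
Step 3: prey: 35+17-15=37; pred: 9+6-3=12
Step 4: prey: 37+18-22=33; pred: 12+8-4=16
Step 5: prey: 33+16-26=23; pred: 16+10-6=20
Step 6: prey: 23+11-23=11; pred: 20+9-8=21
Step 7: prey: 11+5-11=5; pred: 21+4-8=17
Step 8: prey: 5+2-4=3; pred: 17+1-6=12
Step 9: prey: 3+1-1=3; pred: 12+0-4=8
Max prey = 37 at step 3

Answer: 37 3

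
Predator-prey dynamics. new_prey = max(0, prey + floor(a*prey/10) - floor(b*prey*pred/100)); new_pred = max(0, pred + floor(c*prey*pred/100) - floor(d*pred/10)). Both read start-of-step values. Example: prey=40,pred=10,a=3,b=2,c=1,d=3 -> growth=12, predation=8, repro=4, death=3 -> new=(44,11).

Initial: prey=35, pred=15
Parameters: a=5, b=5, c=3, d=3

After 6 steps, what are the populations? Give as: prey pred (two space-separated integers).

Answer: 0 13

Derivation:
Step 1: prey: 35+17-26=26; pred: 15+15-4=26
Step 2: prey: 26+13-33=6; pred: 26+20-7=39
Step 3: prey: 6+3-11=0; pred: 39+7-11=35
Step 4: prey: 0+0-0=0; pred: 35+0-10=25
Step 5: prey: 0+0-0=0; pred: 25+0-7=18
Step 6: prey: 0+0-0=0; pred: 18+0-5=13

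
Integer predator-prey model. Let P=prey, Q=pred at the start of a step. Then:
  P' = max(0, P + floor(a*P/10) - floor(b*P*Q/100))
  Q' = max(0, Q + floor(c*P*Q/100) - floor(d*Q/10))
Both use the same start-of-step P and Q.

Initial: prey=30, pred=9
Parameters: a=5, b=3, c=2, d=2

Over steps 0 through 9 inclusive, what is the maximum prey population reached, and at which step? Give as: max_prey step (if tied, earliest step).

Step 1: prey: 30+15-8=37; pred: 9+5-1=13
Step 2: prey: 37+18-14=41; pred: 13+9-2=20
Step 3: prey: 41+20-24=37; pred: 20+16-4=32
Step 4: prey: 37+18-35=20; pred: 32+23-6=49
Step 5: prey: 20+10-29=1; pred: 49+19-9=59
Step 6: prey: 1+0-1=0; pred: 59+1-11=49
Step 7: prey: 0+0-0=0; pred: 49+0-9=40
Step 8: prey: 0+0-0=0; pred: 40+0-8=32
Step 9: prey: 0+0-0=0; pred: 32+0-6=26
Max prey = 41 at step 2

Answer: 41 2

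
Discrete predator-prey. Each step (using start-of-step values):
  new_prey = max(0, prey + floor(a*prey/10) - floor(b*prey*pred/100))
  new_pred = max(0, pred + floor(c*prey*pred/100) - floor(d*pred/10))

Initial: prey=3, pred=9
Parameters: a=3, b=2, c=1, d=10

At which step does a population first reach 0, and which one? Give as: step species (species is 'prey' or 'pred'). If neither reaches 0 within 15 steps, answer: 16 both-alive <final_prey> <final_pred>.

Answer: 1 pred

Derivation:
Step 1: prey: 3+0-0=3; pred: 9+0-9=0
First extinction: pred at step 1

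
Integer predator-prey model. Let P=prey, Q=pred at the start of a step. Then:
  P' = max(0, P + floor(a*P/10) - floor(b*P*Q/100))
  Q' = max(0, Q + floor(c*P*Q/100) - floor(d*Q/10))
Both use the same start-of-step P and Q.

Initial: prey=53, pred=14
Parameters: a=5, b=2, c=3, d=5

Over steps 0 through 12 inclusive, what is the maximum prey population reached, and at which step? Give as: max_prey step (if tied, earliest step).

Step 1: prey: 53+26-14=65; pred: 14+22-7=29
Step 2: prey: 65+32-37=60; pred: 29+56-14=71
Step 3: prey: 60+30-85=5; pred: 71+127-35=163
Step 4: prey: 5+2-16=0; pred: 163+24-81=106
Step 5: prey: 0+0-0=0; pred: 106+0-53=53
Step 6: prey: 0+0-0=0; pred: 53+0-26=27
Step 7: prey: 0+0-0=0; pred: 27+0-13=14
Step 8: prey: 0+0-0=0; pred: 14+0-7=7
Step 9: prey: 0+0-0=0; pred: 7+0-3=4
Step 10: prey: 0+0-0=0; pred: 4+0-2=2
Step 11: prey: 0+0-0=0; pred: 2+0-1=1
Step 12: prey: 0+0-0=0; pred: 1+0-0=1
Max prey = 65 at step 1

Answer: 65 1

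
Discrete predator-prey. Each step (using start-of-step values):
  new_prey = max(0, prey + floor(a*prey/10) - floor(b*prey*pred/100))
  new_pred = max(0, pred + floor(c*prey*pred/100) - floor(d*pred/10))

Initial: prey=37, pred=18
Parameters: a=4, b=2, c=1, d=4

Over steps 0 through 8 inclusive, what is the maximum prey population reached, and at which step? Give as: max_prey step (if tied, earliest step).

Step 1: prey: 37+14-13=38; pred: 18+6-7=17
Step 2: prey: 38+15-12=41; pred: 17+6-6=17
Step 3: prey: 41+16-13=44; pred: 17+6-6=17
Step 4: prey: 44+17-14=47; pred: 17+7-6=18
Step 5: prey: 47+18-16=49; pred: 18+8-7=19
Step 6: prey: 49+19-18=50; pred: 19+9-7=21
Step 7: prey: 50+20-21=49; pred: 21+10-8=23
Step 8: prey: 49+19-22=46; pred: 23+11-9=25
Max prey = 50 at step 6

Answer: 50 6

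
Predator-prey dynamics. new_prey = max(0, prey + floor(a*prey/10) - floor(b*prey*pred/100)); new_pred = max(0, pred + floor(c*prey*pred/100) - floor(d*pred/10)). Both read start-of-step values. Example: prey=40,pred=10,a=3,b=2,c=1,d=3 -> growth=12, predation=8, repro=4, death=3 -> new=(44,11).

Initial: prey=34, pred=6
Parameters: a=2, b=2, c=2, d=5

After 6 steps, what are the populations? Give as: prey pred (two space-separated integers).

Answer: 31 20

Derivation:
Step 1: prey: 34+6-4=36; pred: 6+4-3=7
Step 2: prey: 36+7-5=38; pred: 7+5-3=9
Step 3: prey: 38+7-6=39; pred: 9+6-4=11
Step 4: prey: 39+7-8=38; pred: 11+8-5=14
Step 5: prey: 38+7-10=35; pred: 14+10-7=17
Step 6: prey: 35+7-11=31; pred: 17+11-8=20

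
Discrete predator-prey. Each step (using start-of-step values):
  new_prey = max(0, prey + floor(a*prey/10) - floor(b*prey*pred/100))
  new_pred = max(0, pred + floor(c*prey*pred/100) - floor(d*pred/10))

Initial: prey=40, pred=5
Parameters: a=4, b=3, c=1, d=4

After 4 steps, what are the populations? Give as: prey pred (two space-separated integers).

Step 1: prey: 40+16-6=50; pred: 5+2-2=5
Step 2: prey: 50+20-7=63; pred: 5+2-2=5
Step 3: prey: 63+25-9=79; pred: 5+3-2=6
Step 4: prey: 79+31-14=96; pred: 6+4-2=8

Answer: 96 8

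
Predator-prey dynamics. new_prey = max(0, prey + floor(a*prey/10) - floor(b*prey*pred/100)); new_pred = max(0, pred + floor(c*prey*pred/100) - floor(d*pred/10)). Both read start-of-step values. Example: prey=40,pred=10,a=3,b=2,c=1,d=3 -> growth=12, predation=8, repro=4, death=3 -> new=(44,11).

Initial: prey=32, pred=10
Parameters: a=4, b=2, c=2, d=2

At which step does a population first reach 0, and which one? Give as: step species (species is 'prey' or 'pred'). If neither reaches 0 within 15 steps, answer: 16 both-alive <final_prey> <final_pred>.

Answer: 6 prey

Derivation:
Step 1: prey: 32+12-6=38; pred: 10+6-2=14
Step 2: prey: 38+15-10=43; pred: 14+10-2=22
Step 3: prey: 43+17-18=42; pred: 22+18-4=36
Step 4: prey: 42+16-30=28; pred: 36+30-7=59
Step 5: prey: 28+11-33=6; pred: 59+33-11=81
Step 6: prey: 6+2-9=0; pred: 81+9-16=74
First extinction: prey at step 6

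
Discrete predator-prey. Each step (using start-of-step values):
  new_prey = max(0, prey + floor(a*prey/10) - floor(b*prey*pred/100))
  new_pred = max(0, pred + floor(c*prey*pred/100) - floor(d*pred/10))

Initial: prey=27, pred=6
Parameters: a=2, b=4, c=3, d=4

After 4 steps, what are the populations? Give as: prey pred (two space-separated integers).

Answer: 11 16

Derivation:
Step 1: prey: 27+5-6=26; pred: 6+4-2=8
Step 2: prey: 26+5-8=23; pred: 8+6-3=11
Step 3: prey: 23+4-10=17; pred: 11+7-4=14
Step 4: prey: 17+3-9=11; pred: 14+7-5=16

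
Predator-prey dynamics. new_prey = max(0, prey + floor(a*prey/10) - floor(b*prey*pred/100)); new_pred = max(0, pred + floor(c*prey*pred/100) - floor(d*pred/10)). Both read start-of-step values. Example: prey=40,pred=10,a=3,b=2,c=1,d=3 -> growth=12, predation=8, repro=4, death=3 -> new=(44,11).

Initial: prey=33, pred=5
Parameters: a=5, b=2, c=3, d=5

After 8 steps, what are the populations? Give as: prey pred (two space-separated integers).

Answer: 0 29

Derivation:
Step 1: prey: 33+16-3=46; pred: 5+4-2=7
Step 2: prey: 46+23-6=63; pred: 7+9-3=13
Step 3: prey: 63+31-16=78; pred: 13+24-6=31
Step 4: prey: 78+39-48=69; pred: 31+72-15=88
Step 5: prey: 69+34-121=0; pred: 88+182-44=226
Step 6: prey: 0+0-0=0; pred: 226+0-113=113
Step 7: prey: 0+0-0=0; pred: 113+0-56=57
Step 8: prey: 0+0-0=0; pred: 57+0-28=29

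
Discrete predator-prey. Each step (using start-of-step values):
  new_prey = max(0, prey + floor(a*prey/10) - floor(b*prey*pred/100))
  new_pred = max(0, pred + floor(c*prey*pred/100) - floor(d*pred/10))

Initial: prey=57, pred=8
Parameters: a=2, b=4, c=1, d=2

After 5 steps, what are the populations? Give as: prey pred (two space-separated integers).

Step 1: prey: 57+11-18=50; pred: 8+4-1=11
Step 2: prey: 50+10-22=38; pred: 11+5-2=14
Step 3: prey: 38+7-21=24; pred: 14+5-2=17
Step 4: prey: 24+4-16=12; pred: 17+4-3=18
Step 5: prey: 12+2-8=6; pred: 18+2-3=17

Answer: 6 17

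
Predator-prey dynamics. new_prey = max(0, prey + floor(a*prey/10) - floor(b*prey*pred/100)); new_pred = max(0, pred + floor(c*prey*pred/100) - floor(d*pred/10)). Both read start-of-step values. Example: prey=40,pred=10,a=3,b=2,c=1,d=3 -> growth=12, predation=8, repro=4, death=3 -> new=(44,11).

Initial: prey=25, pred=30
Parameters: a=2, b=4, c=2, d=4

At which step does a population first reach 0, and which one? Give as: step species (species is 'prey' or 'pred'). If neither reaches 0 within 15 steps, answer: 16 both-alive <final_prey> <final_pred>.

Answer: 1 prey

Derivation:
Step 1: prey: 25+5-30=0; pred: 30+15-12=33
First extinction: prey at step 1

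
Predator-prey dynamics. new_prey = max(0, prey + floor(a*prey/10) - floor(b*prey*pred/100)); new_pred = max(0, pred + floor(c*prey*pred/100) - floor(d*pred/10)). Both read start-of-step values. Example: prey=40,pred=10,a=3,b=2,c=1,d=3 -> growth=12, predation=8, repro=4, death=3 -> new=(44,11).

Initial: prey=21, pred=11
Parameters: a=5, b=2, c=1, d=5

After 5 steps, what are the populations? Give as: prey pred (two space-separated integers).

Answer: 98 6

Derivation:
Step 1: prey: 21+10-4=27; pred: 11+2-5=8
Step 2: prey: 27+13-4=36; pred: 8+2-4=6
Step 3: prey: 36+18-4=50; pred: 6+2-3=5
Step 4: prey: 50+25-5=70; pred: 5+2-2=5
Step 5: prey: 70+35-7=98; pred: 5+3-2=6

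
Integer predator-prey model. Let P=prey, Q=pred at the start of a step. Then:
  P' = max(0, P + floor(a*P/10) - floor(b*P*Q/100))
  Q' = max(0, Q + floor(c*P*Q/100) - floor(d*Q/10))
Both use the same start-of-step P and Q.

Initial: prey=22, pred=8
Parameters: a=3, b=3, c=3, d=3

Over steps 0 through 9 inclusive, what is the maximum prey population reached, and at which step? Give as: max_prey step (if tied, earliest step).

Step 1: prey: 22+6-5=23; pred: 8+5-2=11
Step 2: prey: 23+6-7=22; pred: 11+7-3=15
Step 3: prey: 22+6-9=19; pred: 15+9-4=20
Step 4: prey: 19+5-11=13; pred: 20+11-6=25
Step 5: prey: 13+3-9=7; pred: 25+9-7=27
Step 6: prey: 7+2-5=4; pred: 27+5-8=24
Step 7: prey: 4+1-2=3; pred: 24+2-7=19
Step 8: prey: 3+0-1=2; pred: 19+1-5=15
Step 9: prey: 2+0-0=2; pred: 15+0-4=11
Max prey = 23 at step 1

Answer: 23 1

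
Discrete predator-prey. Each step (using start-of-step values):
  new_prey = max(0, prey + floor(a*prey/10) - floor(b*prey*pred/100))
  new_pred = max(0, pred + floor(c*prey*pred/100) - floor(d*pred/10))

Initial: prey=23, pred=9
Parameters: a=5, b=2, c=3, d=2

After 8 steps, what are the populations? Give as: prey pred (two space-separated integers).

Step 1: prey: 23+11-4=30; pred: 9+6-1=14
Step 2: prey: 30+15-8=37; pred: 14+12-2=24
Step 3: prey: 37+18-17=38; pred: 24+26-4=46
Step 4: prey: 38+19-34=23; pred: 46+52-9=89
Step 5: prey: 23+11-40=0; pred: 89+61-17=133
Step 6: prey: 0+0-0=0; pred: 133+0-26=107
Step 7: prey: 0+0-0=0; pred: 107+0-21=86
Step 8: prey: 0+0-0=0; pred: 86+0-17=69

Answer: 0 69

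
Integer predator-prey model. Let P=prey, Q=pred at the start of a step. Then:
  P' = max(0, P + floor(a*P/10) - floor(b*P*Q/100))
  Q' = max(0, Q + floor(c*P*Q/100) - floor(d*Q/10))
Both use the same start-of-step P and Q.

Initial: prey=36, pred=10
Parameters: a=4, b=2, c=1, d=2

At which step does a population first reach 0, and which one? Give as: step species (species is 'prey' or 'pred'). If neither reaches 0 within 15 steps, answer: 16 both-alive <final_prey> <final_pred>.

Step 1: prey: 36+14-7=43; pred: 10+3-2=11
Step 2: prey: 43+17-9=51; pred: 11+4-2=13
Step 3: prey: 51+20-13=58; pred: 13+6-2=17
Step 4: prey: 58+23-19=62; pred: 17+9-3=23
Step 5: prey: 62+24-28=58; pred: 23+14-4=33
Step 6: prey: 58+23-38=43; pred: 33+19-6=46
Step 7: prey: 43+17-39=21; pred: 46+19-9=56
Step 8: prey: 21+8-23=6; pred: 56+11-11=56
Step 9: prey: 6+2-6=2; pred: 56+3-11=48
Step 10: prey: 2+0-1=1; pred: 48+0-9=39
Step 11: prey: 1+0-0=1; pred: 39+0-7=32
Step 12: prey: 1+0-0=1; pred: 32+0-6=26
Step 13: prey: 1+0-0=1; pred: 26+0-5=21
Step 14: prey: 1+0-0=1; pred: 21+0-4=17
Step 15: prey: 1+0-0=1; pred: 17+0-3=14
No extinction within 15 steps

Answer: 16 both-alive 1 14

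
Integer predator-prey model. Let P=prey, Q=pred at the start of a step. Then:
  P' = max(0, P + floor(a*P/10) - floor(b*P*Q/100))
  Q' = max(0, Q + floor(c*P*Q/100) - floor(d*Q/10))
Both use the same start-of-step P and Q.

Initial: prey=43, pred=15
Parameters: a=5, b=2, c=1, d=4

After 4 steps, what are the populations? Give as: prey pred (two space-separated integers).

Answer: 82 26

Derivation:
Step 1: prey: 43+21-12=52; pred: 15+6-6=15
Step 2: prey: 52+26-15=63; pred: 15+7-6=16
Step 3: prey: 63+31-20=74; pred: 16+10-6=20
Step 4: prey: 74+37-29=82; pred: 20+14-8=26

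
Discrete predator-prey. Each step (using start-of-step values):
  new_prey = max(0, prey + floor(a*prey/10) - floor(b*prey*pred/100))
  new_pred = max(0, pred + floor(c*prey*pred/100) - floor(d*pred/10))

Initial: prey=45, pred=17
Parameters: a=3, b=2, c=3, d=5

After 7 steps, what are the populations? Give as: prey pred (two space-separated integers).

Answer: 0 7

Derivation:
Step 1: prey: 45+13-15=43; pred: 17+22-8=31
Step 2: prey: 43+12-26=29; pred: 31+39-15=55
Step 3: prey: 29+8-31=6; pred: 55+47-27=75
Step 4: prey: 6+1-9=0; pred: 75+13-37=51
Step 5: prey: 0+0-0=0; pred: 51+0-25=26
Step 6: prey: 0+0-0=0; pred: 26+0-13=13
Step 7: prey: 0+0-0=0; pred: 13+0-6=7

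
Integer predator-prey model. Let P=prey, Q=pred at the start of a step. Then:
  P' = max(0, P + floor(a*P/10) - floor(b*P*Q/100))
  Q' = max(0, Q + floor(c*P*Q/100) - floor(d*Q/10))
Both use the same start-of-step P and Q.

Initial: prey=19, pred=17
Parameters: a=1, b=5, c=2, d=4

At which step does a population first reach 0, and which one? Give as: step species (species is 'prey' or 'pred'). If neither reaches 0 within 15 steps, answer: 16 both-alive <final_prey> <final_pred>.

Answer: 16 both-alive 1 2

Derivation:
Step 1: prey: 19+1-16=4; pred: 17+6-6=17
Step 2: prey: 4+0-3=1; pred: 17+1-6=12
Step 3: prey: 1+0-0=1; pred: 12+0-4=8
Step 4: prey: 1+0-0=1; pred: 8+0-3=5
Step 5: prey: 1+0-0=1; pred: 5+0-2=3
Step 6: prey: 1+0-0=1; pred: 3+0-1=2
Step 7: prey: 1+0-0=1; pred: 2+0-0=2
Steps 8-15: state stable at prey=1, pred=2 (no change)
No extinction within 15 steps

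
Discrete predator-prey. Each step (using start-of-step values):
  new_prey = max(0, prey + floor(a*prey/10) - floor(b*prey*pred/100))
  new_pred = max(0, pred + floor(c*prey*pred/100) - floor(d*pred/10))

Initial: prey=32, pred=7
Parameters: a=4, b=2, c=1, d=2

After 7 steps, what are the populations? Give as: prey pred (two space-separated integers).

Answer: 36 58

Derivation:
Step 1: prey: 32+12-4=40; pred: 7+2-1=8
Step 2: prey: 40+16-6=50; pred: 8+3-1=10
Step 3: prey: 50+20-10=60; pred: 10+5-2=13
Step 4: prey: 60+24-15=69; pred: 13+7-2=18
Step 5: prey: 69+27-24=72; pred: 18+12-3=27
Step 6: prey: 72+28-38=62; pred: 27+19-5=41
Step 7: prey: 62+24-50=36; pred: 41+25-8=58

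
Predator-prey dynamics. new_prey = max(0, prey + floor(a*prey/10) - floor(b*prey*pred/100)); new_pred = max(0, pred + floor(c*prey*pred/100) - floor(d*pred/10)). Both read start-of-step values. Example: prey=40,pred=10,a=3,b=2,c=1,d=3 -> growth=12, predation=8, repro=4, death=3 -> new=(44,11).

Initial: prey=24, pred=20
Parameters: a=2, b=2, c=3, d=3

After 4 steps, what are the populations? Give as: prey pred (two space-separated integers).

Step 1: prey: 24+4-9=19; pred: 20+14-6=28
Step 2: prey: 19+3-10=12; pred: 28+15-8=35
Step 3: prey: 12+2-8=6; pred: 35+12-10=37
Step 4: prey: 6+1-4=3; pred: 37+6-11=32

Answer: 3 32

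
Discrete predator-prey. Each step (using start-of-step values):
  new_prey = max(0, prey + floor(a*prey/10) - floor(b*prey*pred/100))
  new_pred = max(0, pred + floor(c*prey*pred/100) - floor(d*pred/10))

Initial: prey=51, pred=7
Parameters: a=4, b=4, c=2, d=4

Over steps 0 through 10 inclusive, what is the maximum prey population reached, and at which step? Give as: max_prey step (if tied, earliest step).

Answer: 57 1

Derivation:
Step 1: prey: 51+20-14=57; pred: 7+7-2=12
Step 2: prey: 57+22-27=52; pred: 12+13-4=21
Step 3: prey: 52+20-43=29; pred: 21+21-8=34
Step 4: prey: 29+11-39=1; pred: 34+19-13=40
Step 5: prey: 1+0-1=0; pred: 40+0-16=24
Step 6: prey: 0+0-0=0; pred: 24+0-9=15
Step 7: prey: 0+0-0=0; pred: 15+0-6=9
Step 8: prey: 0+0-0=0; pred: 9+0-3=6
Step 9: prey: 0+0-0=0; pred: 6+0-2=4
Step 10: prey: 0+0-0=0; pred: 4+0-1=3
Max prey = 57 at step 1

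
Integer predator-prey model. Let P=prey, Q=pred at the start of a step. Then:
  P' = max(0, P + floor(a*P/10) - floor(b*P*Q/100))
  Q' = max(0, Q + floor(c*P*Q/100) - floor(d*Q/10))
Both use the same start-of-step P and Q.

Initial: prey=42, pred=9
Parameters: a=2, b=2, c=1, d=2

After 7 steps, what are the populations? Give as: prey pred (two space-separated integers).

Step 1: prey: 42+8-7=43; pred: 9+3-1=11
Step 2: prey: 43+8-9=42; pred: 11+4-2=13
Step 3: prey: 42+8-10=40; pred: 13+5-2=16
Step 4: prey: 40+8-12=36; pred: 16+6-3=19
Step 5: prey: 36+7-13=30; pred: 19+6-3=22
Step 6: prey: 30+6-13=23; pred: 22+6-4=24
Step 7: prey: 23+4-11=16; pred: 24+5-4=25

Answer: 16 25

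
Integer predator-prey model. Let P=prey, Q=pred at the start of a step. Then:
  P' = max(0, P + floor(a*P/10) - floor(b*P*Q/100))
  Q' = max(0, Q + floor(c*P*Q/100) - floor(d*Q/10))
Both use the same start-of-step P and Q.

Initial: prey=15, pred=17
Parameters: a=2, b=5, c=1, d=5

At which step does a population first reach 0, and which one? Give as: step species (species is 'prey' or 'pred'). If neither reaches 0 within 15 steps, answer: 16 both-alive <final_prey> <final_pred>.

Step 1: prey: 15+3-12=6; pred: 17+2-8=11
Step 2: prey: 6+1-3=4; pred: 11+0-5=6
Step 3: prey: 4+0-1=3; pred: 6+0-3=3
Step 4: prey: 3+0-0=3; pred: 3+0-1=2
Step 5: prey: 3+0-0=3; pred: 2+0-1=1
Step 6: prey: 3+0-0=3; pred: 1+0-0=1
Steps 7-15: state stable at prey=3, pred=1 (no change)
No extinction within 15 steps

Answer: 16 both-alive 3 1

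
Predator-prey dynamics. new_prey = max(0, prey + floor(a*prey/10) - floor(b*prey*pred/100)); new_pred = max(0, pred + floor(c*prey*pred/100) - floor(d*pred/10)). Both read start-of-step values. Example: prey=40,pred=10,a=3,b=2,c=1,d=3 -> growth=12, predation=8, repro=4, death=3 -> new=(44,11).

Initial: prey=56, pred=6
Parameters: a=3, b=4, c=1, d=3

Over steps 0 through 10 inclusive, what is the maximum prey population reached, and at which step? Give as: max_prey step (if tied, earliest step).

Answer: 59 1

Derivation:
Step 1: prey: 56+16-13=59; pred: 6+3-1=8
Step 2: prey: 59+17-18=58; pred: 8+4-2=10
Step 3: prey: 58+17-23=52; pred: 10+5-3=12
Step 4: prey: 52+15-24=43; pred: 12+6-3=15
Step 5: prey: 43+12-25=30; pred: 15+6-4=17
Step 6: prey: 30+9-20=19; pred: 17+5-5=17
Step 7: prey: 19+5-12=12; pred: 17+3-5=15
Step 8: prey: 12+3-7=8; pred: 15+1-4=12
Step 9: prey: 8+2-3=7; pred: 12+0-3=9
Step 10: prey: 7+2-2=7; pred: 9+0-2=7
Max prey = 59 at step 1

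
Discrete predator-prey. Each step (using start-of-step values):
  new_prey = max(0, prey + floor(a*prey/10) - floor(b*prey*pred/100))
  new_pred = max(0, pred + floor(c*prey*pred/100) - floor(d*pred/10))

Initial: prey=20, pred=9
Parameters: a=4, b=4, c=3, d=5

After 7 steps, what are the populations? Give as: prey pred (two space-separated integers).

Answer: 12 12

Derivation:
Step 1: prey: 20+8-7=21; pred: 9+5-4=10
Step 2: prey: 21+8-8=21; pred: 10+6-5=11
Step 3: prey: 21+8-9=20; pred: 11+6-5=12
Step 4: prey: 20+8-9=19; pred: 12+7-6=13
Step 5: prey: 19+7-9=17; pred: 13+7-6=14
Step 6: prey: 17+6-9=14; pred: 14+7-7=14
Step 7: prey: 14+5-7=12; pred: 14+5-7=12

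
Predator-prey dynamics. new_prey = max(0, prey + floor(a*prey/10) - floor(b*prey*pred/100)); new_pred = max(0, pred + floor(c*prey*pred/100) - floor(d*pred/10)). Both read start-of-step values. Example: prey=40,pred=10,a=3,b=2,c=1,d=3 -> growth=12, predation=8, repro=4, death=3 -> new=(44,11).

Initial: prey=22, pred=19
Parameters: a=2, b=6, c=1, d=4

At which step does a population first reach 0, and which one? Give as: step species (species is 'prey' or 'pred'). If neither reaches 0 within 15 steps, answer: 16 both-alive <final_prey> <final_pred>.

Step 1: prey: 22+4-25=1; pred: 19+4-7=16
Step 2: prey: 1+0-0=1; pred: 16+0-6=10
Step 3: prey: 1+0-0=1; pred: 10+0-4=6
Step 4: prey: 1+0-0=1; pred: 6+0-2=4
Step 5: prey: 1+0-0=1; pred: 4+0-1=3
Step 6: prey: 1+0-0=1; pred: 3+0-1=2
Step 7: prey: 1+0-0=1; pred: 2+0-0=2
Steps 8-15: state stable at prey=1, pred=2 (no change)
No extinction within 15 steps

Answer: 16 both-alive 1 2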